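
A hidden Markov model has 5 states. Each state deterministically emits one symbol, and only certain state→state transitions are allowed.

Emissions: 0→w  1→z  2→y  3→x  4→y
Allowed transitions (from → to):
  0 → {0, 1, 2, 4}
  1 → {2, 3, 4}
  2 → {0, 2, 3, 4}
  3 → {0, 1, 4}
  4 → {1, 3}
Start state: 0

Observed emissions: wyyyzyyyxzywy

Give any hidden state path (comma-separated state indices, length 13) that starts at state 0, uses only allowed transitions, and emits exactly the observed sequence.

  t0 'w' -> {0}, take 0 (start)
  t1 'y' -> {2,4}, take 2 (0->2 ok)
  t2 'y' -> {2,4}, take 2 (2->2 ok)
  t3 'y' -> {2,4}, take 4 (2->4 ok)
  t4 'z' -> {1}, take 1 (4->1 ok)
  t5 'y' -> {2,4}, take 2 (1->2 ok)
  t6 'y' -> {2,4}, take 2 (2->2 ok)
  t7 'y' -> {2,4}, take 4 (2->4 ok)
  t8 'x' -> {3}, take 3 (4->3 ok)
  t9 'z' -> {1}, take 1 (3->1 ok)
  t10 'y' -> {2,4}, take 2 (1->2 ok)
  t11 'w' -> {0}, take 0 (2->0 ok)
  t12 'y' -> {2,4}, take 4 (0->4 ok)

0,2,2,4,1,2,2,4,3,1,2,0,4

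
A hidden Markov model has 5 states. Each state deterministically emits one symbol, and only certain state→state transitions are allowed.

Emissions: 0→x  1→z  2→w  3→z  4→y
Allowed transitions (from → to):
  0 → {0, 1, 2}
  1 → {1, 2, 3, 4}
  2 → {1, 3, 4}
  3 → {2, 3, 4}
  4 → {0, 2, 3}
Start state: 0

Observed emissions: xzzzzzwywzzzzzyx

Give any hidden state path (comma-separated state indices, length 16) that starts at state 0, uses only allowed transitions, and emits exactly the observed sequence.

  0: obs=x cand={0} pick 0 [start]
  1: obs=z cand={1,3} pick 1 [0->1 ok]
  2: obs=z cand={1,3} pick 1 [1->1 ok]
  3: obs=z cand={1,3} pick 3 [1->3 ok]
  4: obs=z cand={1,3} pick 3 [3->3 ok]
  5: obs=z cand={1,3} pick 3 [3->3 ok]
  6: obs=w cand={2} pick 2 [3->2 ok]
  7: obs=y cand={4} pick 4 [2->4 ok]
  8: obs=w cand={2} pick 2 [4->2 ok]
  9: obs=z cand={1,3} pick 1 [2->1 ok]
  10: obs=z cand={1,3} pick 1 [1->1 ok]
  11: obs=z cand={1,3} pick 1 [1->1 ok]
  12: obs=z cand={1,3} pick 1 [1->1 ok]
  13: obs=z cand={1,3} pick 3 [1->3 ok]
  14: obs=y cand={4} pick 4 [3->4 ok]
  15: obs=x cand={0} pick 0 [4->0 ok]

0,1,1,3,3,3,2,4,2,1,1,1,1,3,4,0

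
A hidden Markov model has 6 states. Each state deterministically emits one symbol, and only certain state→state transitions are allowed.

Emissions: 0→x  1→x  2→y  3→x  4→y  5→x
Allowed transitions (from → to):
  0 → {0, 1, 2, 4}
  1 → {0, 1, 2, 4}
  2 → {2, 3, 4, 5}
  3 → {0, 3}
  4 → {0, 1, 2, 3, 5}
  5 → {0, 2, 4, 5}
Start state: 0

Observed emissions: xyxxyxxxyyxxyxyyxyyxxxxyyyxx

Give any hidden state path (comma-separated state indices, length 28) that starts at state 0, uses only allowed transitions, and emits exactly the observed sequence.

0,2,3,0,4,3,0,1,2,2,5,0,4,1,2,4,0,2,2,3,3,3,0,4,2,4,5,5

  pos 0: x in {0,1,3,5}, choose 0; start
  pos 1: y in {2,4}, choose 2; 0->2 ok
  pos 2: x in {0,1,3,5}, choose 3; 2->3 ok
  pos 3: x in {0,1,3,5}, choose 0; 3->0 ok
  pos 4: y in {2,4}, choose 4; 0->4 ok
  pos 5: x in {0,1,3,5}, choose 3; 4->3 ok
  pos 6: x in {0,1,3,5}, choose 0; 3->0 ok
  pos 7: x in {0,1,3,5}, choose 1; 0->1 ok
  pos 8: y in {2,4}, choose 2; 1->2 ok
  pos 9: y in {2,4}, choose 2; 2->2 ok
  pos 10: x in {0,1,3,5}, choose 5; 2->5 ok
  pos 11: x in {0,1,3,5}, choose 0; 5->0 ok
  pos 12: y in {2,4}, choose 4; 0->4 ok
  pos 13: x in {0,1,3,5}, choose 1; 4->1 ok
  pos 14: y in {2,4}, choose 2; 1->2 ok
  pos 15: y in {2,4}, choose 4; 2->4 ok
  pos 16: x in {0,1,3,5}, choose 0; 4->0 ok
  pos 17: y in {2,4}, choose 2; 0->2 ok
  pos 18: y in {2,4}, choose 2; 2->2 ok
  pos 19: x in {0,1,3,5}, choose 3; 2->3 ok
  pos 20: x in {0,1,3,5}, choose 3; 3->3 ok
  pos 21: x in {0,1,3,5}, choose 3; 3->3 ok
  pos 22: x in {0,1,3,5}, choose 0; 3->0 ok
  pos 23: y in {2,4}, choose 4; 0->4 ok
  pos 24: y in {2,4}, choose 2; 4->2 ok
  pos 25: y in {2,4}, choose 4; 2->4 ok
  pos 26: x in {0,1,3,5}, choose 5; 4->5 ok
  pos 27: x in {0,1,3,5}, choose 5; 5->5 ok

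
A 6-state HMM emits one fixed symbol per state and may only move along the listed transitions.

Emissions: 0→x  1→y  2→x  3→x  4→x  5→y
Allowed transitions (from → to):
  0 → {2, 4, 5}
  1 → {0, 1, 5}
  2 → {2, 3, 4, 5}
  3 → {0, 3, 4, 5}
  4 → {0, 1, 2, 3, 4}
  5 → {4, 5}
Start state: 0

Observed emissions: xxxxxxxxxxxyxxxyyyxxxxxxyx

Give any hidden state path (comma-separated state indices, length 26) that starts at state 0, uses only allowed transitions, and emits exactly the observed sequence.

  [0] x  {0,2,3,4}  => 0  start
  [1] x  {0,2,3,4}  => 2  0->2 ok
  [2] x  {0,2,3,4}  => 4  2->4 ok
  [3] x  {0,2,3,4}  => 2  4->2 ok
  [4] x  {0,2,3,4}  => 3  2->3 ok
  [5] x  {0,2,3,4}  => 4  3->4 ok
  [6] x  {0,2,3,4}  => 0  4->0 ok
  [7] x  {0,2,3,4}  => 4  0->4 ok
  [8] x  {0,2,3,4}  => 4  4->4 ok
  [9] x  {0,2,3,4}  => 4  4->4 ok
  [10] x  {0,2,3,4}  => 0  4->0 ok
  [11] y  {1,5}  => 5  0->5 ok
  [12] x  {0,2,3,4}  => 4  5->4 ok
  [13] x  {0,2,3,4}  => 0  4->0 ok
  [14] x  {0,2,3,4}  => 4  0->4 ok
  [15] y  {1,5}  => 1  4->1 ok
  [16] y  {1,5}  => 5  1->5 ok
  [17] y  {1,5}  => 5  5->5 ok
  [18] x  {0,2,3,4}  => 4  5->4 ok
  [19] x  {0,2,3,4}  => 4  4->4 ok
  [20] x  {0,2,3,4}  => 4  4->4 ok
  [21] x  {0,2,3,4}  => 4  4->4 ok
  [22] x  {0,2,3,4}  => 3  4->3 ok
  [23] x  {0,2,3,4}  => 3  3->3 ok
  [24] y  {1,5}  => 5  3->5 ok
  [25] x  {0,2,3,4}  => 4  5->4 ok

0,2,4,2,3,4,0,4,4,4,0,5,4,0,4,1,5,5,4,4,4,4,3,3,5,4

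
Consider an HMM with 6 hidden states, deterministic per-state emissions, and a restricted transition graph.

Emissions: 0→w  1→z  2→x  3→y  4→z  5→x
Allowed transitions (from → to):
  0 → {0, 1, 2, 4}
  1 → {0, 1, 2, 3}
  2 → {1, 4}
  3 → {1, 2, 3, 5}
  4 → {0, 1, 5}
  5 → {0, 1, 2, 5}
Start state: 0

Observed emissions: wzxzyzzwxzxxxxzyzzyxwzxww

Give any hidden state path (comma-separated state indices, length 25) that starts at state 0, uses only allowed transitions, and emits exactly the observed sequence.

  0: obs=w cand={0} pick 0 [start]
  1: obs=z cand={1,4} pick 1 [0->1 ok]
  2: obs=x cand={2,5} pick 2 [1->2 ok]
  3: obs=z cand={1,4} pick 1 [2->1 ok]
  4: obs=y cand={3} pick 3 [1->3 ok]
  5: obs=z cand={1,4} pick 1 [3->1 ok]
  6: obs=z cand={1,4} pick 1 [1->1 ok]
  7: obs=w cand={0} pick 0 [1->0 ok]
  8: obs=x cand={2,5} pick 2 [0->2 ok]
  9: obs=z cand={1,4} pick 4 [2->4 ok]
  10: obs=x cand={2,5} pick 5 [4->5 ok]
  11: obs=x cand={2,5} pick 5 [5->5 ok]
  12: obs=x cand={2,5} pick 5 [5->5 ok]
  13: obs=x cand={2,5} pick 2 [5->2 ok]
  14: obs=z cand={1,4} pick 1 [2->1 ok]
  15: obs=y cand={3} pick 3 [1->3 ok]
  16: obs=z cand={1,4} pick 1 [3->1 ok]
  17: obs=z cand={1,4} pick 1 [1->1 ok]
  18: obs=y cand={3} pick 3 [1->3 ok]
  19: obs=x cand={2,5} pick 5 [3->5 ok]
  20: obs=w cand={0} pick 0 [5->0 ok]
  21: obs=z cand={1,4} pick 4 [0->4 ok]
  22: obs=x cand={2,5} pick 5 [4->5 ok]
  23: obs=w cand={0} pick 0 [5->0 ok]
  24: obs=w cand={0} pick 0 [0->0 ok]

0,1,2,1,3,1,1,0,2,4,5,5,5,2,1,3,1,1,3,5,0,4,5,0,0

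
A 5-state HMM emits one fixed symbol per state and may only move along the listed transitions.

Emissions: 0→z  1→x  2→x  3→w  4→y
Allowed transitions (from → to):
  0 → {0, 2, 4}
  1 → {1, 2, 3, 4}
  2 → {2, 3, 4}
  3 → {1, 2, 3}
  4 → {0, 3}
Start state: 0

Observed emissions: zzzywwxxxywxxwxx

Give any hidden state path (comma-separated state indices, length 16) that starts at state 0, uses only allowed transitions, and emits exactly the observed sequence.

  [0] z  {0}  => 0  start
  [1] z  {0}  => 0  0->0 ok
  [2] z  {0}  => 0  0->0 ok
  [3] y  {4}  => 4  0->4 ok
  [4] w  {3}  => 3  4->3 ok
  [5] w  {3}  => 3  3->3 ok
  [6] x  {1,2}  => 1  3->1 ok
  [7] x  {1,2}  => 1  1->1 ok
  [8] x  {1,2}  => 1  1->1 ok
  [9] y  {4}  => 4  1->4 ok
  [10] w  {3}  => 3  4->3 ok
  [11] x  {1,2}  => 2  3->2 ok
  [12] x  {1,2}  => 2  2->2 ok
  [13] w  {3}  => 3  2->3 ok
  [14] x  {1,2}  => 2  3->2 ok
  [15] x  {1,2}  => 2  2->2 ok

0,0,0,4,3,3,1,1,1,4,3,2,2,3,2,2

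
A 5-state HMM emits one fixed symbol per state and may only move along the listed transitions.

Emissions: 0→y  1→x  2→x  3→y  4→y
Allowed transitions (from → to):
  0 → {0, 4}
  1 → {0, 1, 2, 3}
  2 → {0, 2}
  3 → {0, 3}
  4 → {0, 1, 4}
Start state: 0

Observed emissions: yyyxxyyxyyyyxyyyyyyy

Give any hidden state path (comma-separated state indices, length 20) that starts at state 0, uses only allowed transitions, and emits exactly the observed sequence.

  pos 0: y in {0,3,4}, choose 0; start
  pos 1: y in {0,3,4}, choose 4; 0->4 ok
  pos 2: y in {0,3,4}, choose 4; 4->4 ok
  pos 3: x in {1,2}, choose 1; 4->1 ok
  pos 4: x in {1,2}, choose 1; 1->1 ok
  pos 5: y in {0,3,4}, choose 0; 1->0 ok
  pos 6: y in {0,3,4}, choose 4; 0->4 ok
  pos 7: x in {1,2}, choose 1; 4->1 ok
  pos 8: y in {0,3,4}, choose 3; 1->3 ok
  pos 9: y in {0,3,4}, choose 0; 3->0 ok
  pos 10: y in {0,3,4}, choose 4; 0->4 ok
  pos 11: y in {0,3,4}, choose 4; 4->4 ok
  pos 12: x in {1,2}, choose 1; 4->1 ok
  pos 13: y in {0,3,4}, choose 3; 1->3 ok
  pos 14: y in {0,3,4}, choose 0; 3->0 ok
  pos 15: y in {0,3,4}, choose 4; 0->4 ok
  pos 16: y in {0,3,4}, choose 0; 4->0 ok
  pos 17: y in {0,3,4}, choose 0; 0->0 ok
  pos 18: y in {0,3,4}, choose 0; 0->0 ok
  pos 19: y in {0,3,4}, choose 0; 0->0 ok

0,4,4,1,1,0,4,1,3,0,4,4,1,3,0,4,0,0,0,0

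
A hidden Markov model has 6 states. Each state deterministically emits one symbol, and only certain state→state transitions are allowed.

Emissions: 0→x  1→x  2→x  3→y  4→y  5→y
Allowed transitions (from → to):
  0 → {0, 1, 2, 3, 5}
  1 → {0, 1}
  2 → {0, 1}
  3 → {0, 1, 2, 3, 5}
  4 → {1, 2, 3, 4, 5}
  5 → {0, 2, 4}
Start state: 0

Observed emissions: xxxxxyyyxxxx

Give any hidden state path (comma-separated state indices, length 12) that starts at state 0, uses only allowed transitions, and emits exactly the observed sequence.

  0: obs=x cand={0,1,2} pick 0 [start]
  1: obs=x cand={0,1,2} pick 1 [0->1 ok]
  2: obs=x cand={0,1,2} pick 0 [1->0 ok]
  3: obs=x cand={0,1,2} pick 1 [0->1 ok]
  4: obs=x cand={0,1,2} pick 0 [1->0 ok]
  5: obs=y cand={3,4,5} pick 3 [0->3 ok]
  6: obs=y cand={3,4,5} pick 5 [3->5 ok]
  7: obs=y cand={3,4,5} pick 4 [5->4 ok]
  8: obs=x cand={0,1,2} pick 2 [4->2 ok]
  9: obs=x cand={0,1,2} pick 1 [2->1 ok]
  10: obs=x cand={0,1,2} pick 0 [1->0 ok]
  11: obs=x cand={0,1,2} pick 1 [0->1 ok]

0,1,0,1,0,3,5,4,2,1,0,1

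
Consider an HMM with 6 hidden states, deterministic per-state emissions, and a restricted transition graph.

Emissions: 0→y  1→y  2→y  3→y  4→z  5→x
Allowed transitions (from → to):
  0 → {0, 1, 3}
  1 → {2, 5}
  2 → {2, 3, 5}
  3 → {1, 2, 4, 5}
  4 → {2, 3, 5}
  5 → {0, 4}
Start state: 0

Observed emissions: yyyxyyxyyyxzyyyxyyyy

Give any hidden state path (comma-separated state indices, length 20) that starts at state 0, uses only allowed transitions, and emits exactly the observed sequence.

  0: obs=y cand={0,1,2,3} pick 0 [start]
  1: obs=y cand={0,1,2,3} pick 1 [0->1 ok]
  2: obs=y cand={0,1,2,3} pick 2 [1->2 ok]
  3: obs=x cand={5} pick 5 [2->5 ok]
  4: obs=y cand={0,1,2,3} pick 0 [5->0 ok]
  5: obs=y cand={0,1,2,3} pick 3 [0->3 ok]
  6: obs=x cand={5} pick 5 [3->5 ok]
  7: obs=y cand={0,1,2,3} pick 0 [5->0 ok]
  8: obs=y cand={0,1,2,3} pick 0 [0->0 ok]
  9: obs=y cand={0,1,2,3} pick 3 [0->3 ok]
  10: obs=x cand={5} pick 5 [3->5 ok]
  11: obs=z cand={4} pick 4 [5->4 ok]
  12: obs=y cand={0,1,2,3} pick 2 [4->2 ok]
  13: obs=y cand={0,1,2,3} pick 2 [2->2 ok]
  14: obs=y cand={0,1,2,3} pick 2 [2->2 ok]
  15: obs=x cand={5} pick 5 [2->5 ok]
  16: obs=y cand={0,1,2,3} pick 0 [5->0 ok]
  17: obs=y cand={0,1,2,3} pick 1 [0->1 ok]
  18: obs=y cand={0,1,2,3} pick 2 [1->2 ok]
  19: obs=y cand={0,1,2,3} pick 3 [2->3 ok]

0,1,2,5,0,3,5,0,0,3,5,4,2,2,2,5,0,1,2,3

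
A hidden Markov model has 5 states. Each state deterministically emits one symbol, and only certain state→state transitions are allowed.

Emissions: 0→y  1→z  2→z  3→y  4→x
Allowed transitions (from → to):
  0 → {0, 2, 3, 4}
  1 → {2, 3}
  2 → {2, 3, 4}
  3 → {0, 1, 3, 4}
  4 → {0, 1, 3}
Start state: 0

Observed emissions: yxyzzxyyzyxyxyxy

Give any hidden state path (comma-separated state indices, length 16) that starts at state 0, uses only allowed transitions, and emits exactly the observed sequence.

  t0 'y' -> {0,3}, take 0 (start)
  t1 'x' -> {4}, take 4 (0->4 ok)
  t2 'y' -> {0,3}, take 0 (4->0 ok)
  t3 'z' -> {1,2}, take 2 (0->2 ok)
  t4 'z' -> {1,2}, take 2 (2->2 ok)
  t5 'x' -> {4}, take 4 (2->4 ok)
  t6 'y' -> {0,3}, take 3 (4->3 ok)
  t7 'y' -> {0,3}, take 0 (3->0 ok)
  t8 'z' -> {1,2}, take 2 (0->2 ok)
  t9 'y' -> {0,3}, take 3 (2->3 ok)
  t10 'x' -> {4}, take 4 (3->4 ok)
  t11 'y' -> {0,3}, take 0 (4->0 ok)
  t12 'x' -> {4}, take 4 (0->4 ok)
  t13 'y' -> {0,3}, take 0 (4->0 ok)
  t14 'x' -> {4}, take 4 (0->4 ok)
  t15 'y' -> {0,3}, take 3 (4->3 ok)

0,4,0,2,2,4,3,0,2,3,4,0,4,0,4,3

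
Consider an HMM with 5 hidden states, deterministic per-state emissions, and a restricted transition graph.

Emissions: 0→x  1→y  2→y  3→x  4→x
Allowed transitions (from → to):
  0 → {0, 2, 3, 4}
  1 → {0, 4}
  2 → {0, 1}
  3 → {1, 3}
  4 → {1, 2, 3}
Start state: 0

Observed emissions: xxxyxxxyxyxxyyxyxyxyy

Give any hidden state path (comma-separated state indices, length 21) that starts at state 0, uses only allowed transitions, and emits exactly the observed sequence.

  pos 0: x in {0,3,4}, choose 0; start
  pos 1: x in {0,3,4}, choose 0; 0->0 ok
  pos 2: x in {0,3,4}, choose 3; 0->3 ok
  pos 3: y in {1,2}, choose 1; 3->1 ok
  pos 4: x in {0,3,4}, choose 4; 1->4 ok
  pos 5: x in {0,3,4}, choose 3; 4->3 ok
  pos 6: x in {0,3,4}, choose 3; 3->3 ok
  pos 7: y in {1,2}, choose 1; 3->1 ok
  pos 8: x in {0,3,4}, choose 4; 1->4 ok
  pos 9: y in {1,2}, choose 1; 4->1 ok
  pos 10: x in {0,3,4}, choose 0; 1->0 ok
  pos 11: x in {0,3,4}, choose 4; 0->4 ok
  pos 12: y in {1,2}, choose 2; 4->2 ok
  pos 13: y in {1,2}, choose 1; 2->1 ok
  pos 14: x in {0,3,4}, choose 4; 1->4 ok
  pos 15: y in {1,2}, choose 1; 4->1 ok
  pos 16: x in {0,3,4}, choose 4; 1->4 ok
  pos 17: y in {1,2}, choose 1; 4->1 ok
  pos 18: x in {0,3,4}, choose 0; 1->0 ok
  pos 19: y in {1,2}, choose 2; 0->2 ok
  pos 20: y in {1,2}, choose 1; 2->1 ok

0,0,3,1,4,3,3,1,4,1,0,4,2,1,4,1,4,1,0,2,1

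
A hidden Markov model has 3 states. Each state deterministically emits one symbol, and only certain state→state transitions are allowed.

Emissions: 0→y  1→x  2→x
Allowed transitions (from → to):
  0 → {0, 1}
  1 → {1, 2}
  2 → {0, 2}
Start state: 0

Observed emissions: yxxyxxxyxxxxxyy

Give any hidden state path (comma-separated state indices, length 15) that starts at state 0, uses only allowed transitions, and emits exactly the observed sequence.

  0: obs=y cand={0} pick 0 [start]
  1: obs=x cand={1,2} pick 1 [0->1 ok]
  2: obs=x cand={1,2} pick 2 [1->2 ok]
  3: obs=y cand={0} pick 0 [2->0 ok]
  4: obs=x cand={1,2} pick 1 [0->1 ok]
  5: obs=x cand={1,2} pick 1 [1->1 ok]
  6: obs=x cand={1,2} pick 2 [1->2 ok]
  7: obs=y cand={0} pick 0 [2->0 ok]
  8: obs=x cand={1,2} pick 1 [0->1 ok]
  9: obs=x cand={1,2} pick 1 [1->1 ok]
  10: obs=x cand={1,2} pick 2 [1->2 ok]
  11: obs=x cand={1,2} pick 2 [2->2 ok]
  12: obs=x cand={1,2} pick 2 [2->2 ok]
  13: obs=y cand={0} pick 0 [2->0 ok]
  14: obs=y cand={0} pick 0 [0->0 ok]

0,1,2,0,1,1,2,0,1,1,2,2,2,0,0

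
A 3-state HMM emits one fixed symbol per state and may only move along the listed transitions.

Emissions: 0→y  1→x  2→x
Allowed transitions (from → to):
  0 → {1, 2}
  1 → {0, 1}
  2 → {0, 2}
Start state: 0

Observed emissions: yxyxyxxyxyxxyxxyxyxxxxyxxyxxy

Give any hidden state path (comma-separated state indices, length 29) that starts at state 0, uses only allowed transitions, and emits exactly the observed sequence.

  pos 0: y in {0}, choose 0; start
  pos 1: x in {1,2}, choose 1; 0->1 ok
  pos 2: y in {0}, choose 0; 1->0 ok
  pos 3: x in {1,2}, choose 1; 0->1 ok
  pos 4: y in {0}, choose 0; 1->0 ok
  pos 5: x in {1,2}, choose 2; 0->2 ok
  pos 6: x in {1,2}, choose 2; 2->2 ok
  pos 7: y in {0}, choose 0; 2->0 ok
  pos 8: x in {1,2}, choose 2; 0->2 ok
  pos 9: y in {0}, choose 0; 2->0 ok
  pos 10: x in {1,2}, choose 1; 0->1 ok
  pos 11: x in {1,2}, choose 1; 1->1 ok
  pos 12: y in {0}, choose 0; 1->0 ok
  pos 13: x in {1,2}, choose 1; 0->1 ok
  pos 14: x in {1,2}, choose 1; 1->1 ok
  pos 15: y in {0}, choose 0; 1->0 ok
  pos 16: x in {1,2}, choose 2; 0->2 ok
  pos 17: y in {0}, choose 0; 2->0 ok
  pos 18: x in {1,2}, choose 2; 0->2 ok
  pos 19: x in {1,2}, choose 2; 2->2 ok
  pos 20: x in {1,2}, choose 2; 2->2 ok
  pos 21: x in {1,2}, choose 2; 2->2 ok
  pos 22: y in {0}, choose 0; 2->0 ok
  pos 23: x in {1,2}, choose 1; 0->1 ok
  pos 24: x in {1,2}, choose 1; 1->1 ok
  pos 25: y in {0}, choose 0; 1->0 ok
  pos 26: x in {1,2}, choose 2; 0->2 ok
  pos 27: x in {1,2}, choose 2; 2->2 ok
  pos 28: y in {0}, choose 0; 2->0 ok

0,1,0,1,0,2,2,0,2,0,1,1,0,1,1,0,2,0,2,2,2,2,0,1,1,0,2,2,0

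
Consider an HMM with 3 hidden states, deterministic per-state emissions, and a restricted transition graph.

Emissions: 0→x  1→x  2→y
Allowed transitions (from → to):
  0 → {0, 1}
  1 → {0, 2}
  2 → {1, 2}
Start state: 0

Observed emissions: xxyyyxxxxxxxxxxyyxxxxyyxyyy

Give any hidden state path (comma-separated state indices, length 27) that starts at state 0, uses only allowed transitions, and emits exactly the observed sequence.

0,1,2,2,2,1,0,0,0,1,0,0,0,0,1,2,2,1,0,0,1,2,2,1,2,2,2

  t0 'x' -> {0,1}, take 0 (start)
  t1 'x' -> {0,1}, take 1 (0->1 ok)
  t2 'y' -> {2}, take 2 (1->2 ok)
  t3 'y' -> {2}, take 2 (2->2 ok)
  t4 'y' -> {2}, take 2 (2->2 ok)
  t5 'x' -> {0,1}, take 1 (2->1 ok)
  t6 'x' -> {0,1}, take 0 (1->0 ok)
  t7 'x' -> {0,1}, take 0 (0->0 ok)
  t8 'x' -> {0,1}, take 0 (0->0 ok)
  t9 'x' -> {0,1}, take 1 (0->1 ok)
  t10 'x' -> {0,1}, take 0 (1->0 ok)
  t11 'x' -> {0,1}, take 0 (0->0 ok)
  t12 'x' -> {0,1}, take 0 (0->0 ok)
  t13 'x' -> {0,1}, take 0 (0->0 ok)
  t14 'x' -> {0,1}, take 1 (0->1 ok)
  t15 'y' -> {2}, take 2 (1->2 ok)
  t16 'y' -> {2}, take 2 (2->2 ok)
  t17 'x' -> {0,1}, take 1 (2->1 ok)
  t18 'x' -> {0,1}, take 0 (1->0 ok)
  t19 'x' -> {0,1}, take 0 (0->0 ok)
  t20 'x' -> {0,1}, take 1 (0->1 ok)
  t21 'y' -> {2}, take 2 (1->2 ok)
  t22 'y' -> {2}, take 2 (2->2 ok)
  t23 'x' -> {0,1}, take 1 (2->1 ok)
  t24 'y' -> {2}, take 2 (1->2 ok)
  t25 'y' -> {2}, take 2 (2->2 ok)
  t26 'y' -> {2}, take 2 (2->2 ok)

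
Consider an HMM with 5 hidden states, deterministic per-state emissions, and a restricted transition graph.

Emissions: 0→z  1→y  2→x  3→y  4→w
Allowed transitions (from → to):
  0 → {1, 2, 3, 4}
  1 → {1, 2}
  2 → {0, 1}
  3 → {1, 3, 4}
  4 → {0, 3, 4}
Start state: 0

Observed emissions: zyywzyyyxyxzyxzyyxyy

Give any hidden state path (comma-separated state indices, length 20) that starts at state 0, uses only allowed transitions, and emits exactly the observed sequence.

  pos 0: z in {0}, choose 0; start
  pos 1: y in {1,3}, choose 3; 0->3 ok
  pos 2: y in {1,3}, choose 3; 3->3 ok
  pos 3: w in {4}, choose 4; 3->4 ok
  pos 4: z in {0}, choose 0; 4->0 ok
  pos 5: y in {1,3}, choose 3; 0->3 ok
  pos 6: y in {1,3}, choose 1; 3->1 ok
  pos 7: y in {1,3}, choose 1; 1->1 ok
  pos 8: x in {2}, choose 2; 1->2 ok
  pos 9: y in {1,3}, choose 1; 2->1 ok
  pos 10: x in {2}, choose 2; 1->2 ok
  pos 11: z in {0}, choose 0; 2->0 ok
  pos 12: y in {1,3}, choose 1; 0->1 ok
  pos 13: x in {2}, choose 2; 1->2 ok
  pos 14: z in {0}, choose 0; 2->0 ok
  pos 15: y in {1,3}, choose 3; 0->3 ok
  pos 16: y in {1,3}, choose 1; 3->1 ok
  pos 17: x in {2}, choose 2; 1->2 ok
  pos 18: y in {1,3}, choose 1; 2->1 ok
  pos 19: y in {1,3}, choose 1; 1->1 ok

0,3,3,4,0,3,1,1,2,1,2,0,1,2,0,3,1,2,1,1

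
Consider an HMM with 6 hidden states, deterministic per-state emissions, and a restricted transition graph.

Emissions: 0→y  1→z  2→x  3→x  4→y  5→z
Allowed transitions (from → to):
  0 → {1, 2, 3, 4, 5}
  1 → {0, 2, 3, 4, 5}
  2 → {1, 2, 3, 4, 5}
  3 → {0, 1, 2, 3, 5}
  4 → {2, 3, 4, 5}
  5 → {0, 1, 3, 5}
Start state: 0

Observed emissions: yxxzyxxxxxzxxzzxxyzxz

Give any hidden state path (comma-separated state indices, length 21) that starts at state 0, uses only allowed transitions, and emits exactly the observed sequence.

0,2,2,5,0,2,2,3,3,3,1,2,2,5,1,3,3,0,1,3,1

  [0] y  {0,4}  => 0  start
  [1] x  {2,3}  => 2  0->2 ok
  [2] x  {2,3}  => 2  2->2 ok
  [3] z  {1,5}  => 5  2->5 ok
  [4] y  {0,4}  => 0  5->0 ok
  [5] x  {2,3}  => 2  0->2 ok
  [6] x  {2,3}  => 2  2->2 ok
  [7] x  {2,3}  => 3  2->3 ok
  [8] x  {2,3}  => 3  3->3 ok
  [9] x  {2,3}  => 3  3->3 ok
  [10] z  {1,5}  => 1  3->1 ok
  [11] x  {2,3}  => 2  1->2 ok
  [12] x  {2,3}  => 2  2->2 ok
  [13] z  {1,5}  => 5  2->5 ok
  [14] z  {1,5}  => 1  5->1 ok
  [15] x  {2,3}  => 3  1->3 ok
  [16] x  {2,3}  => 3  3->3 ok
  [17] y  {0,4}  => 0  3->0 ok
  [18] z  {1,5}  => 1  0->1 ok
  [19] x  {2,3}  => 3  1->3 ok
  [20] z  {1,5}  => 1  3->1 ok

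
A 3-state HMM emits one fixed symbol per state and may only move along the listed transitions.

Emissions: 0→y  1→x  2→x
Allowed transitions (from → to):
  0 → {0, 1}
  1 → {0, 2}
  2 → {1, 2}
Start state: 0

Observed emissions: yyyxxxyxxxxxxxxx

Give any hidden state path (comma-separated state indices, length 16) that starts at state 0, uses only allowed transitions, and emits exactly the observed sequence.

0,0,0,1,2,1,0,1,2,2,2,2,2,2,1,2

  [0] y  {0}  => 0  start
  [1] y  {0}  => 0  0->0 ok
  [2] y  {0}  => 0  0->0 ok
  [3] x  {1,2}  => 1  0->1 ok
  [4] x  {1,2}  => 2  1->2 ok
  [5] x  {1,2}  => 1  2->1 ok
  [6] y  {0}  => 0  1->0 ok
  [7] x  {1,2}  => 1  0->1 ok
  [8] x  {1,2}  => 2  1->2 ok
  [9] x  {1,2}  => 2  2->2 ok
  [10] x  {1,2}  => 2  2->2 ok
  [11] x  {1,2}  => 2  2->2 ok
  [12] x  {1,2}  => 2  2->2 ok
  [13] x  {1,2}  => 2  2->2 ok
  [14] x  {1,2}  => 1  2->1 ok
  [15] x  {1,2}  => 2  1->2 ok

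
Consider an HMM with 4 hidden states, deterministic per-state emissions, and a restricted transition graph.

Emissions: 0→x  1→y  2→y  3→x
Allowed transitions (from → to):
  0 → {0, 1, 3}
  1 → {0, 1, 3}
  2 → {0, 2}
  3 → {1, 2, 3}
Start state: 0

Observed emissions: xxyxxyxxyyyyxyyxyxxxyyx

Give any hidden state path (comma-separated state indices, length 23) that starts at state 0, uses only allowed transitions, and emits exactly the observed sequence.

0,3,2,0,3,1,0,3,1,1,1,1,3,1,1,3,1,0,3,3,2,2,0

  0: obs=x cand={0,3} pick 0 [start]
  1: obs=x cand={0,3} pick 3 [0->3 ok]
  2: obs=y cand={1,2} pick 2 [3->2 ok]
  3: obs=x cand={0,3} pick 0 [2->0 ok]
  4: obs=x cand={0,3} pick 3 [0->3 ok]
  5: obs=y cand={1,2} pick 1 [3->1 ok]
  6: obs=x cand={0,3} pick 0 [1->0 ok]
  7: obs=x cand={0,3} pick 3 [0->3 ok]
  8: obs=y cand={1,2} pick 1 [3->1 ok]
  9: obs=y cand={1,2} pick 1 [1->1 ok]
  10: obs=y cand={1,2} pick 1 [1->1 ok]
  11: obs=y cand={1,2} pick 1 [1->1 ok]
  12: obs=x cand={0,3} pick 3 [1->3 ok]
  13: obs=y cand={1,2} pick 1 [3->1 ok]
  14: obs=y cand={1,2} pick 1 [1->1 ok]
  15: obs=x cand={0,3} pick 3 [1->3 ok]
  16: obs=y cand={1,2} pick 1 [3->1 ok]
  17: obs=x cand={0,3} pick 0 [1->0 ok]
  18: obs=x cand={0,3} pick 3 [0->3 ok]
  19: obs=x cand={0,3} pick 3 [3->3 ok]
  20: obs=y cand={1,2} pick 2 [3->2 ok]
  21: obs=y cand={1,2} pick 2 [2->2 ok]
  22: obs=x cand={0,3} pick 0 [2->0 ok]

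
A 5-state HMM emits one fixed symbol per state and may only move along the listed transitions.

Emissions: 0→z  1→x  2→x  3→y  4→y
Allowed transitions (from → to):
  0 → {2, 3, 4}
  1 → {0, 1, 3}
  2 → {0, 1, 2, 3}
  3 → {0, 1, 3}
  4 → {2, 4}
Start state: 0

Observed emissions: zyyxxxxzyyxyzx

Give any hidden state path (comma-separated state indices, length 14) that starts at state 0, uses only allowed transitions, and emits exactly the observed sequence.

0,4,4,2,2,2,1,0,4,4,2,3,0,2

  [0] z  {0}  => 0  start
  [1] y  {3,4}  => 4  0->4 ok
  [2] y  {3,4}  => 4  4->4 ok
  [3] x  {1,2}  => 2  4->2 ok
  [4] x  {1,2}  => 2  2->2 ok
  [5] x  {1,2}  => 2  2->2 ok
  [6] x  {1,2}  => 1  2->1 ok
  [7] z  {0}  => 0  1->0 ok
  [8] y  {3,4}  => 4  0->4 ok
  [9] y  {3,4}  => 4  4->4 ok
  [10] x  {1,2}  => 2  4->2 ok
  [11] y  {3,4}  => 3  2->3 ok
  [12] z  {0}  => 0  3->0 ok
  [13] x  {1,2}  => 2  0->2 ok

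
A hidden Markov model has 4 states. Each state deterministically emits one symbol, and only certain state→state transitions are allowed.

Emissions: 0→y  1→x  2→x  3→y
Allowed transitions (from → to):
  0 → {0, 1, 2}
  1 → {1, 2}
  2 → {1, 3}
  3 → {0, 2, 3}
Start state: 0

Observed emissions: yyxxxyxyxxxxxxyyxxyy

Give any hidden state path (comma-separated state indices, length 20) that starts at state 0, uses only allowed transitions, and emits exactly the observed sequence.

0,0,2,1,2,3,2,3,2,1,1,2,1,2,3,0,1,2,3,3

  0: obs=y cand={0,3} pick 0 [start]
  1: obs=y cand={0,3} pick 0 [0->0 ok]
  2: obs=x cand={1,2} pick 2 [0->2 ok]
  3: obs=x cand={1,2} pick 1 [2->1 ok]
  4: obs=x cand={1,2} pick 2 [1->2 ok]
  5: obs=y cand={0,3} pick 3 [2->3 ok]
  6: obs=x cand={1,2} pick 2 [3->2 ok]
  7: obs=y cand={0,3} pick 3 [2->3 ok]
  8: obs=x cand={1,2} pick 2 [3->2 ok]
  9: obs=x cand={1,2} pick 1 [2->1 ok]
  10: obs=x cand={1,2} pick 1 [1->1 ok]
  11: obs=x cand={1,2} pick 2 [1->2 ok]
  12: obs=x cand={1,2} pick 1 [2->1 ok]
  13: obs=x cand={1,2} pick 2 [1->2 ok]
  14: obs=y cand={0,3} pick 3 [2->3 ok]
  15: obs=y cand={0,3} pick 0 [3->0 ok]
  16: obs=x cand={1,2} pick 1 [0->1 ok]
  17: obs=x cand={1,2} pick 2 [1->2 ok]
  18: obs=y cand={0,3} pick 3 [2->3 ok]
  19: obs=y cand={0,3} pick 3 [3->3 ok]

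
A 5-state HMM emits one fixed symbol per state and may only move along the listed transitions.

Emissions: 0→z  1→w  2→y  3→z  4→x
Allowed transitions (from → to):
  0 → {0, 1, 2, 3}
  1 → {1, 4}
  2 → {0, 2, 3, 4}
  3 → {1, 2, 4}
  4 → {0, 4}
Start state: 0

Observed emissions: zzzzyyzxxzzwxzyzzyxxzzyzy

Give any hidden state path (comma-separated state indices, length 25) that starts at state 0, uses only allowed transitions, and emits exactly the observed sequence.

0,0,0,3,2,2,3,4,4,0,0,1,4,0,2,0,0,2,4,4,0,3,2,3,2

  [0] z  {0,3}  => 0  start
  [1] z  {0,3}  => 0  0->0 ok
  [2] z  {0,3}  => 0  0->0 ok
  [3] z  {0,3}  => 3  0->3 ok
  [4] y  {2}  => 2  3->2 ok
  [5] y  {2}  => 2  2->2 ok
  [6] z  {0,3}  => 3  2->3 ok
  [7] x  {4}  => 4  3->4 ok
  [8] x  {4}  => 4  4->4 ok
  [9] z  {0,3}  => 0  4->0 ok
  [10] z  {0,3}  => 0  0->0 ok
  [11] w  {1}  => 1  0->1 ok
  [12] x  {4}  => 4  1->4 ok
  [13] z  {0,3}  => 0  4->0 ok
  [14] y  {2}  => 2  0->2 ok
  [15] z  {0,3}  => 0  2->0 ok
  [16] z  {0,3}  => 0  0->0 ok
  [17] y  {2}  => 2  0->2 ok
  [18] x  {4}  => 4  2->4 ok
  [19] x  {4}  => 4  4->4 ok
  [20] z  {0,3}  => 0  4->0 ok
  [21] z  {0,3}  => 3  0->3 ok
  [22] y  {2}  => 2  3->2 ok
  [23] z  {0,3}  => 3  2->3 ok
  [24] y  {2}  => 2  3->2 ok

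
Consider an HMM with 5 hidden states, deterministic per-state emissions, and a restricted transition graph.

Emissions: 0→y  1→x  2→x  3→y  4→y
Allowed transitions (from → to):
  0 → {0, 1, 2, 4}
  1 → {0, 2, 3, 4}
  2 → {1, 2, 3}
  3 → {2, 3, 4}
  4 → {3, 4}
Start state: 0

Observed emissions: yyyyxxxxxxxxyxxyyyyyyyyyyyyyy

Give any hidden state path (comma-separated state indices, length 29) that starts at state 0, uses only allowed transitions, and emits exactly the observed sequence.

  pos 0: y in {0,3,4}, choose 0; start
  pos 1: y in {0,3,4}, choose 0; 0->0 ok
  pos 2: y in {0,3,4}, choose 0; 0->0 ok
  pos 3: y in {0,3,4}, choose 0; 0->0 ok
  pos 4: x in {1,2}, choose 2; 0->2 ok
  pos 5: x in {1,2}, choose 2; 2->2 ok
  pos 6: x in {1,2}, choose 2; 2->2 ok
  pos 7: x in {1,2}, choose 1; 2->1 ok
  pos 8: x in {1,2}, choose 2; 1->2 ok
  pos 9: x in {1,2}, choose 1; 2->1 ok
  pos 10: x in {1,2}, choose 2; 1->2 ok
  pos 11: x in {1,2}, choose 1; 2->1 ok
  pos 12: y in {0,3,4}, choose 3; 1->3 ok
  pos 13: x in {1,2}, choose 2; 3->2 ok
  pos 14: x in {1,2}, choose 1; 2->1 ok
  pos 15: y in {0,3,4}, choose 3; 1->3 ok
  pos 16: y in {0,3,4}, choose 3; 3->3 ok
  pos 17: y in {0,3,4}, choose 4; 3->4 ok
  pos 18: y in {0,3,4}, choose 3; 4->3 ok
  pos 19: y in {0,3,4}, choose 4; 3->4 ok
  pos 20: y in {0,3,4}, choose 3; 4->3 ok
  pos 21: y in {0,3,4}, choose 3; 3->3 ok
  pos 22: y in {0,3,4}, choose 3; 3->3 ok
  pos 23: y in {0,3,4}, choose 4; 3->4 ok
  pos 24: y in {0,3,4}, choose 3; 4->3 ok
  pos 25: y in {0,3,4}, choose 3; 3->3 ok
  pos 26: y in {0,3,4}, choose 3; 3->3 ok
  pos 27: y in {0,3,4}, choose 4; 3->4 ok
  pos 28: y in {0,3,4}, choose 3; 4->3 ok

0,0,0,0,2,2,2,1,2,1,2,1,3,2,1,3,3,4,3,4,3,3,3,4,3,3,3,4,3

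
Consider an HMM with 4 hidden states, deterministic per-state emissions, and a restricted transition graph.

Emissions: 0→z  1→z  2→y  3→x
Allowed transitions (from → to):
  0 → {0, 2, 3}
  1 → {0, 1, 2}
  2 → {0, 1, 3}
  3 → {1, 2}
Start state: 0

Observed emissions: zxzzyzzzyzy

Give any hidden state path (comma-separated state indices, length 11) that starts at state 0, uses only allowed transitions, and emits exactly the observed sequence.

0,3,1,0,2,1,1,1,2,0,2

  t0 'z' -> {0,1}, take 0 (start)
  t1 'x' -> {3}, take 3 (0->3 ok)
  t2 'z' -> {0,1}, take 1 (3->1 ok)
  t3 'z' -> {0,1}, take 0 (1->0 ok)
  t4 'y' -> {2}, take 2 (0->2 ok)
  t5 'z' -> {0,1}, take 1 (2->1 ok)
  t6 'z' -> {0,1}, take 1 (1->1 ok)
  t7 'z' -> {0,1}, take 1 (1->1 ok)
  t8 'y' -> {2}, take 2 (1->2 ok)
  t9 'z' -> {0,1}, take 0 (2->0 ok)
  t10 'y' -> {2}, take 2 (0->2 ok)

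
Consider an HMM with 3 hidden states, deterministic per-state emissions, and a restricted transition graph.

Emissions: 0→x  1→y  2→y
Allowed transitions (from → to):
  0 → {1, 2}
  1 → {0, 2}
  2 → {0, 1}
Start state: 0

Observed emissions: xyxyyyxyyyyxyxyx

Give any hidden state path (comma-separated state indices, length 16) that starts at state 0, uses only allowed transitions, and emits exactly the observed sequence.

  [0] x  {0}  => 0  start
  [1] y  {1,2}  => 2  0->2 ok
  [2] x  {0}  => 0  2->0 ok
  [3] y  {1,2}  => 1  0->1 ok
  [4] y  {1,2}  => 2  1->2 ok
  [5] y  {1,2}  => 1  2->1 ok
  [6] x  {0}  => 0  1->0 ok
  [7] y  {1,2}  => 2  0->2 ok
  [8] y  {1,2}  => 1  2->1 ok
  [9] y  {1,2}  => 2  1->2 ok
  [10] y  {1,2}  => 1  2->1 ok
  [11] x  {0}  => 0  1->0 ok
  [12] y  {1,2}  => 1  0->1 ok
  [13] x  {0}  => 0  1->0 ok
  [14] y  {1,2}  => 2  0->2 ok
  [15] x  {0}  => 0  2->0 ok

0,2,0,1,2,1,0,2,1,2,1,0,1,0,2,0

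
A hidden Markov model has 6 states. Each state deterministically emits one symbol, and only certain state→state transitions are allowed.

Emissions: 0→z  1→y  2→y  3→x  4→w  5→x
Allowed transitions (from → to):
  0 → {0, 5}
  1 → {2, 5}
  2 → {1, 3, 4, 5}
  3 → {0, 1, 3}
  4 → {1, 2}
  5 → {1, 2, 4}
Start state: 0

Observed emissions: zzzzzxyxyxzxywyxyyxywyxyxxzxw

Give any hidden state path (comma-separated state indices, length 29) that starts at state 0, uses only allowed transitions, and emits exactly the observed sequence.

  pos 0: z in {0}, choose 0; start
  pos 1: z in {0}, choose 0; 0->0 ok
  pos 2: z in {0}, choose 0; 0->0 ok
  pos 3: z in {0}, choose 0; 0->0 ok
  pos 4: z in {0}, choose 0; 0->0 ok
  pos 5: x in {3,5}, choose 5; 0->5 ok
  pos 6: y in {1,2}, choose 1; 5->1 ok
  pos 7: x in {3,5}, choose 5; 1->5 ok
  pos 8: y in {1,2}, choose 2; 5->2 ok
  pos 9: x in {3,5}, choose 3; 2->3 ok
  pos 10: z in {0}, choose 0; 3->0 ok
  pos 11: x in {3,5}, choose 5; 0->5 ok
  pos 12: y in {1,2}, choose 2; 5->2 ok
  pos 13: w in {4}, choose 4; 2->4 ok
  pos 14: y in {1,2}, choose 2; 4->2 ok
  pos 15: x in {3,5}, choose 3; 2->3 ok
  pos 16: y in {1,2}, choose 1; 3->1 ok
  pos 17: y in {1,2}, choose 2; 1->2 ok
  pos 18: x in {3,5}, choose 5; 2->5 ok
  pos 19: y in {1,2}, choose 2; 5->2 ok
  pos 20: w in {4}, choose 4; 2->4 ok
  pos 21: y in {1,2}, choose 2; 4->2 ok
  pos 22: x in {3,5}, choose 5; 2->5 ok
  pos 23: y in {1,2}, choose 2; 5->2 ok
  pos 24: x in {3,5}, choose 3; 2->3 ok
  pos 25: x in {3,5}, choose 3; 3->3 ok
  pos 26: z in {0}, choose 0; 3->0 ok
  pos 27: x in {3,5}, choose 5; 0->5 ok
  pos 28: w in {4}, choose 4; 5->4 ok

0,0,0,0,0,5,1,5,2,3,0,5,2,4,2,3,1,2,5,2,4,2,5,2,3,3,0,5,4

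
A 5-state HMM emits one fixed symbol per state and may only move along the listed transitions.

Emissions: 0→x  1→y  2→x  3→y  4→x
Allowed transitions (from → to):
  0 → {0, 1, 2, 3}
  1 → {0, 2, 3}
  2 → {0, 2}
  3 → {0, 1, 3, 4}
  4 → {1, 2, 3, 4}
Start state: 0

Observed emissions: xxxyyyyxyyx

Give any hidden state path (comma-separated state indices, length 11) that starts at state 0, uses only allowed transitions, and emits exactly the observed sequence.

  pos 0: x in {0,2,4}, choose 0; start
  pos 1: x in {0,2,4}, choose 0; 0->0 ok
  pos 2: x in {0,2,4}, choose 0; 0->0 ok
  pos 3: y in {1,3}, choose 3; 0->3 ok
  pos 4: y in {1,3}, choose 3; 3->3 ok
  pos 5: y in {1,3}, choose 3; 3->3 ok
  pos 6: y in {1,3}, choose 3; 3->3 ok
  pos 7: x in {0,2,4}, choose 4; 3->4 ok
  pos 8: y in {1,3}, choose 3; 4->3 ok
  pos 9: y in {1,3}, choose 1; 3->1 ok
  pos 10: x in {0,2,4}, choose 0; 1->0 ok

0,0,0,3,3,3,3,4,3,1,0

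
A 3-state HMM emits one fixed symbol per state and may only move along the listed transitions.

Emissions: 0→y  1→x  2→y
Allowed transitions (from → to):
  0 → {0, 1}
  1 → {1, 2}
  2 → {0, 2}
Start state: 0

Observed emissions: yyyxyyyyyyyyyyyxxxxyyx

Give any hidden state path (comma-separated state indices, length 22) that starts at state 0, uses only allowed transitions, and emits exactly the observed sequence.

  0: obs=y cand={0,2} pick 0 [start]
  1: obs=y cand={0,2} pick 0 [0->0 ok]
  2: obs=y cand={0,2} pick 0 [0->0 ok]
  3: obs=x cand={1} pick 1 [0->1 ok]
  4: obs=y cand={0,2} pick 2 [1->2 ok]
  5: obs=y cand={0,2} pick 2 [2->2 ok]
  6: obs=y cand={0,2} pick 2 [2->2 ok]
  7: obs=y cand={0,2} pick 2 [2->2 ok]
  8: obs=y cand={0,2} pick 2 [2->2 ok]
  9: obs=y cand={0,2} pick 2 [2->2 ok]
  10: obs=y cand={0,2} pick 2 [2->2 ok]
  11: obs=y cand={0,2} pick 2 [2->2 ok]
  12: obs=y cand={0,2} pick 2 [2->2 ok]
  13: obs=y cand={0,2} pick 2 [2->2 ok]
  14: obs=y cand={0,2} pick 0 [2->0 ok]
  15: obs=x cand={1} pick 1 [0->1 ok]
  16: obs=x cand={1} pick 1 [1->1 ok]
  17: obs=x cand={1} pick 1 [1->1 ok]
  18: obs=x cand={1} pick 1 [1->1 ok]
  19: obs=y cand={0,2} pick 2 [1->2 ok]
  20: obs=y cand={0,2} pick 0 [2->0 ok]
  21: obs=x cand={1} pick 1 [0->1 ok]

0,0,0,1,2,2,2,2,2,2,2,2,2,2,0,1,1,1,1,2,0,1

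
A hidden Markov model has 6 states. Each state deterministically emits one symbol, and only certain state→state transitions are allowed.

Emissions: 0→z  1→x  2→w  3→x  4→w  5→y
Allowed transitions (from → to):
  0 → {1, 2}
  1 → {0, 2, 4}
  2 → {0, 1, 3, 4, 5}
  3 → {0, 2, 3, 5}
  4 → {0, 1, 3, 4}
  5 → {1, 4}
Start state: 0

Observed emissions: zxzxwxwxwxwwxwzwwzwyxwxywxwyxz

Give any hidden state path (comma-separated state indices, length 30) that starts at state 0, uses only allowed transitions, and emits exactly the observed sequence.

  t0 'z' -> {0}, take 0 (start)
  t1 'x' -> {1,3}, take 1 (0->1 ok)
  t2 'z' -> {0}, take 0 (1->0 ok)
  t3 'x' -> {1,3}, take 1 (0->1 ok)
  t4 'w' -> {2,4}, take 2 (1->2 ok)
  t5 'x' -> {1,3}, take 3 (2->3 ok)
  t6 'w' -> {2,4}, take 2 (3->2 ok)
  t7 'x' -> {1,3}, take 1 (2->1 ok)
  t8 'w' -> {2,4}, take 4 (1->4 ok)
  t9 'x' -> {1,3}, take 3 (4->3 ok)
  t10 'w' -> {2,4}, take 2 (3->2 ok)
  t11 'w' -> {2,4}, take 4 (2->4 ok)
  t12 'x' -> {1,3}, take 1 (4->1 ok)
  t13 'w' -> {2,4}, take 4 (1->4 ok)
  t14 'z' -> {0}, take 0 (4->0 ok)
  t15 'w' -> {2,4}, take 2 (0->2 ok)
  t16 'w' -> {2,4}, take 4 (2->4 ok)
  t17 'z' -> {0}, take 0 (4->0 ok)
  t18 'w' -> {2,4}, take 2 (0->2 ok)
  t19 'y' -> {5}, take 5 (2->5 ok)
  t20 'x' -> {1,3}, take 1 (5->1 ok)
  t21 'w' -> {2,4}, take 2 (1->2 ok)
  t22 'x' -> {1,3}, take 3 (2->3 ok)
  t23 'y' -> {5}, take 5 (3->5 ok)
  t24 'w' -> {2,4}, take 4 (5->4 ok)
  t25 'x' -> {1,3}, take 1 (4->1 ok)
  t26 'w' -> {2,4}, take 2 (1->2 ok)
  t27 'y' -> {5}, take 5 (2->5 ok)
  t28 'x' -> {1,3}, take 1 (5->1 ok)
  t29 'z' -> {0}, take 0 (1->0 ok)

0,1,0,1,2,3,2,1,4,3,2,4,1,4,0,2,4,0,2,5,1,2,3,5,4,1,2,5,1,0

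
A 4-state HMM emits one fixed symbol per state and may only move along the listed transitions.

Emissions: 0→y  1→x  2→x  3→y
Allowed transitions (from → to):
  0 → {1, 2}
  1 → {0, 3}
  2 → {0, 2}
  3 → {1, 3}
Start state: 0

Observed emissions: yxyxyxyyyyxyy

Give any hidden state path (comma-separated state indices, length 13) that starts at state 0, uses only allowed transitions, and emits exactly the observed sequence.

  t0 'y' -> {0,3}, take 0 (start)
  t1 'x' -> {1,2}, take 2 (0->2 ok)
  t2 'y' -> {0,3}, take 0 (2->0 ok)
  t3 'x' -> {1,2}, take 2 (0->2 ok)
  t4 'y' -> {0,3}, take 0 (2->0 ok)
  t5 'x' -> {1,2}, take 1 (0->1 ok)
  t6 'y' -> {0,3}, take 3 (1->3 ok)
  t7 'y' -> {0,3}, take 3 (3->3 ok)
  t8 'y' -> {0,3}, take 3 (3->3 ok)
  t9 'y' -> {0,3}, take 3 (3->3 ok)
  t10 'x' -> {1,2}, take 1 (3->1 ok)
  t11 'y' -> {0,3}, take 3 (1->3 ok)
  t12 'y' -> {0,3}, take 3 (3->3 ok)

0,2,0,2,0,1,3,3,3,3,1,3,3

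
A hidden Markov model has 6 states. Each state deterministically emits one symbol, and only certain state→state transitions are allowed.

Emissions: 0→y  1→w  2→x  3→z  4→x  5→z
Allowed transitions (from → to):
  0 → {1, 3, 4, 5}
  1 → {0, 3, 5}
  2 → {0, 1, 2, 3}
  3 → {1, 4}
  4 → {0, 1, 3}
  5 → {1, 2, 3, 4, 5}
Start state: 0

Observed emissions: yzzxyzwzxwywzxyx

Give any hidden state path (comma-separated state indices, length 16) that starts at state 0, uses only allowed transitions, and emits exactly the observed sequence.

0,5,5,4,0,5,1,5,2,1,0,1,3,4,0,4

  0: obs=y cand={0} pick 0 [start]
  1: obs=z cand={3,5} pick 5 [0->5 ok]
  2: obs=z cand={3,5} pick 5 [5->5 ok]
  3: obs=x cand={2,4} pick 4 [5->4 ok]
  4: obs=y cand={0} pick 0 [4->0 ok]
  5: obs=z cand={3,5} pick 5 [0->5 ok]
  6: obs=w cand={1} pick 1 [5->1 ok]
  7: obs=z cand={3,5} pick 5 [1->5 ok]
  8: obs=x cand={2,4} pick 2 [5->2 ok]
  9: obs=w cand={1} pick 1 [2->1 ok]
  10: obs=y cand={0} pick 0 [1->0 ok]
  11: obs=w cand={1} pick 1 [0->1 ok]
  12: obs=z cand={3,5} pick 3 [1->3 ok]
  13: obs=x cand={2,4} pick 4 [3->4 ok]
  14: obs=y cand={0} pick 0 [4->0 ok]
  15: obs=x cand={2,4} pick 4 [0->4 ok]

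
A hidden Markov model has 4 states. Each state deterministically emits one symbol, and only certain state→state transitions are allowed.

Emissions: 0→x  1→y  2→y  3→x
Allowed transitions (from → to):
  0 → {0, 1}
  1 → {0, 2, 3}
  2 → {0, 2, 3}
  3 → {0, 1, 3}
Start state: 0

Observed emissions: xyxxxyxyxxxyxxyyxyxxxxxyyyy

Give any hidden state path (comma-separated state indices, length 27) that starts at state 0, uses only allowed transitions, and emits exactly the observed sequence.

0,1,3,3,3,1,0,1,0,0,0,1,3,0,1,2,3,1,0,0,0,0,0,1,2,2,2

  0: obs=x cand={0,3} pick 0 [start]
  1: obs=y cand={1,2} pick 1 [0->1 ok]
  2: obs=x cand={0,3} pick 3 [1->3 ok]
  3: obs=x cand={0,3} pick 3 [3->3 ok]
  4: obs=x cand={0,3} pick 3 [3->3 ok]
  5: obs=y cand={1,2} pick 1 [3->1 ok]
  6: obs=x cand={0,3} pick 0 [1->0 ok]
  7: obs=y cand={1,2} pick 1 [0->1 ok]
  8: obs=x cand={0,3} pick 0 [1->0 ok]
  9: obs=x cand={0,3} pick 0 [0->0 ok]
  10: obs=x cand={0,3} pick 0 [0->0 ok]
  11: obs=y cand={1,2} pick 1 [0->1 ok]
  12: obs=x cand={0,3} pick 3 [1->3 ok]
  13: obs=x cand={0,3} pick 0 [3->0 ok]
  14: obs=y cand={1,2} pick 1 [0->1 ok]
  15: obs=y cand={1,2} pick 2 [1->2 ok]
  16: obs=x cand={0,3} pick 3 [2->3 ok]
  17: obs=y cand={1,2} pick 1 [3->1 ok]
  18: obs=x cand={0,3} pick 0 [1->0 ok]
  19: obs=x cand={0,3} pick 0 [0->0 ok]
  20: obs=x cand={0,3} pick 0 [0->0 ok]
  21: obs=x cand={0,3} pick 0 [0->0 ok]
  22: obs=x cand={0,3} pick 0 [0->0 ok]
  23: obs=y cand={1,2} pick 1 [0->1 ok]
  24: obs=y cand={1,2} pick 2 [1->2 ok]
  25: obs=y cand={1,2} pick 2 [2->2 ok]
  26: obs=y cand={1,2} pick 2 [2->2 ok]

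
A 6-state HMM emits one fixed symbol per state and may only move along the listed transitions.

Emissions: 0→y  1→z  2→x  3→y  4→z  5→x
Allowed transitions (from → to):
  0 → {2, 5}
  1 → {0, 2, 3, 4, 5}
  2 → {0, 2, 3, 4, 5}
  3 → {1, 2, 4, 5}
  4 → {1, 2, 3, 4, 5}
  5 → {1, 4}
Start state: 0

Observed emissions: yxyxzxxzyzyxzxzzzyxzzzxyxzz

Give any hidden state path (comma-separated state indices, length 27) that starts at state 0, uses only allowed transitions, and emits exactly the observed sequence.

0,2,0,2,4,2,2,4,3,1,0,5,1,5,1,4,1,0,5,4,4,4,2,3,5,4,4

  pos 0: y in {0,3}, choose 0; start
  pos 1: x in {2,5}, choose 2; 0->2 ok
  pos 2: y in {0,3}, choose 0; 2->0 ok
  pos 3: x in {2,5}, choose 2; 0->2 ok
  pos 4: z in {1,4}, choose 4; 2->4 ok
  pos 5: x in {2,5}, choose 2; 4->2 ok
  pos 6: x in {2,5}, choose 2; 2->2 ok
  pos 7: z in {1,4}, choose 4; 2->4 ok
  pos 8: y in {0,3}, choose 3; 4->3 ok
  pos 9: z in {1,4}, choose 1; 3->1 ok
  pos 10: y in {0,3}, choose 0; 1->0 ok
  pos 11: x in {2,5}, choose 5; 0->5 ok
  pos 12: z in {1,4}, choose 1; 5->1 ok
  pos 13: x in {2,5}, choose 5; 1->5 ok
  pos 14: z in {1,4}, choose 1; 5->1 ok
  pos 15: z in {1,4}, choose 4; 1->4 ok
  pos 16: z in {1,4}, choose 1; 4->1 ok
  pos 17: y in {0,3}, choose 0; 1->0 ok
  pos 18: x in {2,5}, choose 5; 0->5 ok
  pos 19: z in {1,4}, choose 4; 5->4 ok
  pos 20: z in {1,4}, choose 4; 4->4 ok
  pos 21: z in {1,4}, choose 4; 4->4 ok
  pos 22: x in {2,5}, choose 2; 4->2 ok
  pos 23: y in {0,3}, choose 3; 2->3 ok
  pos 24: x in {2,5}, choose 5; 3->5 ok
  pos 25: z in {1,4}, choose 4; 5->4 ok
  pos 26: z in {1,4}, choose 4; 4->4 ok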